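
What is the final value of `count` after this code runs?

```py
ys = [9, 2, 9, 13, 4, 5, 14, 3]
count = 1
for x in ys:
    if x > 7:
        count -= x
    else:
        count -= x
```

-58

x=9: >7, count = 1-9 = -8
x=2: not >7, count = (-8)-2 = -10
x=9: >7, count = (-10)-9 = -19
x=13: >7, count = (-19)-13 = -32
x=4: not >7, count = (-32)-4 = -36
x=5: not >7, count = (-36)-5 = -41
x=14: >7, count = (-41)-14 = -55
x=3: not >7, count = (-55)-3 = -58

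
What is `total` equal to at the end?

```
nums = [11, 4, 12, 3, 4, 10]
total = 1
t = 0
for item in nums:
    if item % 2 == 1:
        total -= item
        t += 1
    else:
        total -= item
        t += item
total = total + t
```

item=11: odd, total = 1-11 = -10; t=1
item=4: not odd, total = (-10)-4 = -14; t=5
item=12: not odd, total = (-14)-12 = -26; t=17
item=3: odd, total = (-26)-3 = -29; t=18
item=4: not odd, total = (-29)-4 = -33; t=22
item=10: not odd, total = (-33)-10 = -43; t=32
total+t = (-43)+32 = -11

-11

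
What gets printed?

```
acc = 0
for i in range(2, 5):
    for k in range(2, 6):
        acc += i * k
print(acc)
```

126

i=2,k=2: acc = 0+4 = 4
i=2,k=3: acc = 4+6 = 10
i=2,k=4: acc = 10+8 = 18
i=2,k=5: acc = 18+10 = 28
i=3,k=2: acc = 28+6 = 34
i=3,k=3: acc = 34+9 = 43
i=3,k=4: acc = 43+12 = 55
i=3,k=5: acc = 55+15 = 70
i=4,k=2: acc = 70+8 = 78
i=4,k=3: acc = 78+12 = 90
i=4,k=4: acc = 90+16 = 106
i=4,k=5: acc = 106+20 = 126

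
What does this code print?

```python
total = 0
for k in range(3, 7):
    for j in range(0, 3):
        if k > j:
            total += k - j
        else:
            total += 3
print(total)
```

42

k=3,j=0: 3>0, total = 0+3 = 3
k=3,j=1: 3>1, total = 3+2 = 5
k=3,j=2: 3>2, total = 5+1 = 6
k=4,j=0: 4>0, total = 6+4 = 10
k=4,j=1: 4>1, total = 10+3 = 13
k=4,j=2: 4>2, total = 13+2 = 15
k=5,j=0: 5>0, total = 15+5 = 20
k=5,j=1: 5>1, total = 20+4 = 24
k=5,j=2: 5>2, total = 24+3 = 27
k=6,j=0: 6>0, total = 27+6 = 33
k=6,j=1: 6>1, total = 33+5 = 38
k=6,j=2: 6>2, total = 38+4 = 42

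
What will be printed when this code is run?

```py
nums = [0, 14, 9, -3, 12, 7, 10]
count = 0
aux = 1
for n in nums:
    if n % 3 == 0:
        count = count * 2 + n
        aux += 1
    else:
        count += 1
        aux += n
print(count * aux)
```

1872

n=0: %3==0, count = 0*2+0 = 0; aux=2
n=14: not %3==0, count = 0+1 = 1; aux=16
n=9: %3==0, count = 1*2+9 = 11; aux=17
n=-3: %3==0, count = 11*2+(-3) = 19; aux=18
n=12: %3==0, count = 19*2+12 = 50; aux=19
n=7: not %3==0, count = 50+1 = 51; aux=26
n=10: not %3==0, count = 51+1 = 52; aux=36
count*aux = 52*36 = 1872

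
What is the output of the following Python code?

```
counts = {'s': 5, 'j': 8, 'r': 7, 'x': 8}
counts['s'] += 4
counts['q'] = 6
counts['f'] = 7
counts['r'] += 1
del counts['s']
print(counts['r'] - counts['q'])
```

counts['s'] = 5+4 = 9 → {'s': 9, 'j': 8, 'r': 7, 'x': 8}
counts['q'] = 6 → {'s': 9, 'j': 8, 'r': 7, 'x': 8, 'q': 6}
counts['f'] = 7 → {'s': 9, 'j': 8, 'r': 7, 'x': 8, 'q': 6, 'f': 7}
counts['r'] = 7+1 = 8 → {'s': 9, 'j': 8, 'r': 8, 'x': 8, 'q': 6, 'f': 7}
del 's' → {'j': 8, 'r': 8, 'x': 8, 'q': 6, 'f': 7}
counts['r']-counts['q'] = 8-6 = 2

2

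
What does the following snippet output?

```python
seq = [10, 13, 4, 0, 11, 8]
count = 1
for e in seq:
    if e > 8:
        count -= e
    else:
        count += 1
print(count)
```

-30

e=10: >8, count = 1-10 = -9
e=13: >8, count = (-9)-13 = -22
e=4: not >8, count = (-22)+1 = -21
e=0: not >8, count = (-21)+1 = -20
e=11: >8, count = (-20)-11 = -31
e=8: not >8, count = (-31)+1 = -30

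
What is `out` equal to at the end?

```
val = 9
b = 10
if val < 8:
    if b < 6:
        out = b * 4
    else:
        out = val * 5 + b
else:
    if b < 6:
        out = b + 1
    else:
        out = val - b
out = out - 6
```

val=9, b=10
val < 8 is False; b < 6 is False
→ out = val - b = -1
out = (-1)-6 = -7

-7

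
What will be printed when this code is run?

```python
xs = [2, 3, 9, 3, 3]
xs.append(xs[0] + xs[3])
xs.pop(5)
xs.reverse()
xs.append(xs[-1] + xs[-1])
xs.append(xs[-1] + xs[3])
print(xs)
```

append xs[0]+xs[3] = 2+3 = 5 → [2, 3, 9, 3, 3, 5]
pop(5) removes 5 → [2, 3, 9, 3, 3]
reverse → [3, 3, 9, 3, 2]
append xs[-1]+xs[-1] = 2+2 = 4 → [3, 3, 9, 3, 2, 4]
append xs[-1]+xs[3] = 4+3 = 7 → [3, 3, 9, 3, 2, 4, 7]

[3, 3, 9, 3, 2, 4, 7]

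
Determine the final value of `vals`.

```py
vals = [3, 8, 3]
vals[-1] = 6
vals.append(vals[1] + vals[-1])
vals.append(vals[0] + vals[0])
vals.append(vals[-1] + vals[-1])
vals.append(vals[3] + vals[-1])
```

vals[-1] = 6 → [3, 8, 6]
append vals[1]+vals[-1] = 8+6 = 14 → [3, 8, 6, 14]
append vals[0]+vals[0] = 3+3 = 6 → [3, 8, 6, 14, 6]
append vals[-1]+vals[-1] = 6+6 = 12 → [3, 8, 6, 14, 6, 12]
append vals[3]+vals[-1] = 14+12 = 26 → [3, 8, 6, 14, 6, 12, 26]

[3, 8, 6, 14, 6, 12, 26]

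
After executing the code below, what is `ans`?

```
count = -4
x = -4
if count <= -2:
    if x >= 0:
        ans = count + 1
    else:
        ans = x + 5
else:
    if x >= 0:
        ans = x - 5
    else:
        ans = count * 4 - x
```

1

count=-4, x=-4
count <= -2 is True; x >= 0 is False
→ ans = x + 5 = 1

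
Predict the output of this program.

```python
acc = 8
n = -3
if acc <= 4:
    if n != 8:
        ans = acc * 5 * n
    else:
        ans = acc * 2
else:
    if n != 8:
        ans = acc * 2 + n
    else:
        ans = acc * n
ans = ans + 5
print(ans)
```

acc=8, n=-3
acc <= 4 is False; n != 8 is True
→ ans = acc * 2 + n = 13
ans = 13+5 = 18

18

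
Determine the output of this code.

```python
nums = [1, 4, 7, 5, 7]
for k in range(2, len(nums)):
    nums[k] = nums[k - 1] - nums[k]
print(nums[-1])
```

k=2: nums[2] = 4-7 = -3 → [1, 4, -3, 5, 7]
k=3: nums[3] = (-3)-5 = -8 → [1, 4, -3, -8, 7]
k=4: nums[4] = (-8)-7 = -15 → [1, 4, -3, -8, -15]

-15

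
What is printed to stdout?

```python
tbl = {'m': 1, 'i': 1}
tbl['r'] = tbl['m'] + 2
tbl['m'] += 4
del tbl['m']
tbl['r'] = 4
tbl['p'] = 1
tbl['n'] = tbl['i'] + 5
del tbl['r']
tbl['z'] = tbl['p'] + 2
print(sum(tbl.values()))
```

11

tbl['r'] = tbl['m']+2 = 3 → {'m': 1, 'i': 1, 'r': 3}
tbl['m'] = 1+4 = 5 → {'m': 5, 'i': 1, 'r': 3}
del 'm' → {'i': 1, 'r': 3}
tbl['r'] = 4 → {'i': 1, 'r': 4}
tbl['p'] = 1 → {'i': 1, 'r': 4, 'p': 1}
tbl['n'] = tbl['i']+5 = 6 → {'i': 1, 'r': 4, 'p': 1, 'n': 6}
del 'r' → {'i': 1, 'p': 1, 'n': 6}
tbl['z'] = tbl['p']+2 = 3 → {'i': 1, 'p': 1, 'n': 6, 'z': 3}
sum of values = 11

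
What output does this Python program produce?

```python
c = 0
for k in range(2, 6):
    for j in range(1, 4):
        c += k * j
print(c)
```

84

k=2,j=1: c = 0+2 = 2
k=2,j=2: c = 2+4 = 6
k=2,j=3: c = 6+6 = 12
k=3,j=1: c = 12+3 = 15
k=3,j=2: c = 15+6 = 21
k=3,j=3: c = 21+9 = 30
k=4,j=1: c = 30+4 = 34
k=4,j=2: c = 34+8 = 42
k=4,j=3: c = 42+12 = 54
k=5,j=1: c = 54+5 = 59
k=5,j=2: c = 59+10 = 69
k=5,j=3: c = 69+15 = 84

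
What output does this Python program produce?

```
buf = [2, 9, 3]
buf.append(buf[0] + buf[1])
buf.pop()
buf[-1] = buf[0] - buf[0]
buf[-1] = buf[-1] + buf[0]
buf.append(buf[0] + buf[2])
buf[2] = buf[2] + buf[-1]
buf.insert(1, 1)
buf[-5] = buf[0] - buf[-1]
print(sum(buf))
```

append buf[0]+buf[1] = 2+9 = 11 → [2, 9, 3, 11]
pop() removes 11 → [2, 9, 3]
buf[-1] = buf[0]-buf[0] = 2-2 = 0 → [2, 9, 0]
buf[-1] = buf[-1]+buf[0] = 0+2 = 2 → [2, 9, 2]
append buf[0]+buf[2] = 2+2 = 4 → [2, 9, 2, 4]
buf[2] = buf[2]+buf[-1] = 2+4 = 6 → [2, 9, 6, 4]
insert 1 at 1 → [2, 1, 9, 6, 4]
buf[-5] = buf[0]-buf[-1] = 2-4 = -2 → [-2, 1, 9, 6, 4]
sum = 18

18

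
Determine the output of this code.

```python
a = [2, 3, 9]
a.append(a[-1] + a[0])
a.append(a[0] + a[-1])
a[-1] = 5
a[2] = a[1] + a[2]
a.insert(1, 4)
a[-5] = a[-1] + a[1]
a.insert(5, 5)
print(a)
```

[2, 9, 3, 12, 11, 5, 5]

append a[-1]+a[0] = 9+2 = 11 → [2, 3, 9, 11]
append a[0]+a[-1] = 2+11 = 13 → [2, 3, 9, 11, 13]
a[-1] = 5 → [2, 3, 9, 11, 5]
a[2] = a[1]+a[2] = 3+9 = 12 → [2, 3, 12, 11, 5]
insert 4 at 1 → [2, 4, 3, 12, 11, 5]
a[-5] = a[-1]+a[1] = 5+4 = 9 → [2, 9, 3, 12, 11, 5]
insert 5 at 5 → [2, 9, 3, 12, 11, 5, 5]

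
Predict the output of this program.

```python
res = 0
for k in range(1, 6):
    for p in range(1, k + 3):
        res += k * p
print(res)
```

295

k=1,p=1: res = 0+1 = 1
k=1,p=2: res = 1+2 = 3
k=1,p=3: res = 3+3 = 6
k=2,p=1: res = 6+2 = 8
k=2,p=2: res = 8+4 = 12
k=2,p=3: res = 12+6 = 18
k=2,p=4: res = 18+8 = 26
k=3,p=1: res = 26+3 = 29
k=3,p=2: res = 29+6 = 35
k=3,p=3: res = 35+9 = 44
k=3,p=4: res = 44+12 = 56
k=3,p=5: res = 56+15 = 71
k=4,p=1: res = 71+4 = 75
k=4,p=2: res = 75+8 = 83
k=4,p=3: res = 83+12 = 95
k=4,p=4: res = 95+16 = 111
k=4,p=5: res = 111+20 = 131
k=4,p=6: res = 131+24 = 155
k=5,p=1: res = 155+5 = 160
k=5,p=2: res = 160+10 = 170
k=5,p=3: res = 170+15 = 185
k=5,p=4: res = 185+20 = 205
k=5,p=5: res = 205+25 = 230
k=5,p=6: res = 230+30 = 260
k=5,p=7: res = 260+35 = 295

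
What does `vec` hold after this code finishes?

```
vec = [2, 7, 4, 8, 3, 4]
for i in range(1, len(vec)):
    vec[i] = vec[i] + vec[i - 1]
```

i=1: vec[1] = 7+2 = 9 → [2, 9, 4, 8, 3, 4]
i=2: vec[2] = 4+9 = 13 → [2, 9, 13, 8, 3, 4]
i=3: vec[3] = 8+13 = 21 → [2, 9, 13, 21, 3, 4]
i=4: vec[4] = 3+21 = 24 → [2, 9, 13, 21, 24, 4]
i=5: vec[5] = 4+24 = 28 → [2, 9, 13, 21, 24, 28]

[2, 9, 13, 21, 24, 28]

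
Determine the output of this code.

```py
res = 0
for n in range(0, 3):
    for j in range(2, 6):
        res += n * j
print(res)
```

n=0,j=2: res = 0+0 = 0
n=0,j=3: res = 0+0 = 0
n=0,j=4: res = 0+0 = 0
n=0,j=5: res = 0+0 = 0
n=1,j=2: res = 0+2 = 2
n=1,j=3: res = 2+3 = 5
n=1,j=4: res = 5+4 = 9
n=1,j=5: res = 9+5 = 14
n=2,j=2: res = 14+4 = 18
n=2,j=3: res = 18+6 = 24
n=2,j=4: res = 24+8 = 32
n=2,j=5: res = 32+10 = 42

42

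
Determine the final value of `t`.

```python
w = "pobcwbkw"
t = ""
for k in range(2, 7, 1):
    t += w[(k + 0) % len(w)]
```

'bcwbk'

k=2: add w[2]='b' → 'b'
k=3: add w[3]='c' → 'bc'
k=4: add w[4]='w' → 'bcw'
k=5: add w[5]='b' → 'bcwb'
k=6: add w[6]='k' → 'bcwbk'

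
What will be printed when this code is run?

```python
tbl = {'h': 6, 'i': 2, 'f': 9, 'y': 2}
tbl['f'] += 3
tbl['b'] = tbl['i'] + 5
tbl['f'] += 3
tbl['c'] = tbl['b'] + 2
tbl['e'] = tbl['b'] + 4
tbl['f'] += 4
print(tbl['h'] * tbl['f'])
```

114

tbl['f'] = 9+3 = 12 → {'h': 6, 'i': 2, 'f': 12, 'y': 2}
tbl['b'] = tbl['i']+5 = 7 → {'h': 6, 'i': 2, 'f': 12, 'y': 2, 'b': 7}
tbl['f'] = 12+3 = 15 → {'h': 6, 'i': 2, 'f': 15, 'y': 2, 'b': 7}
tbl['c'] = tbl['b']+2 = 9 → {'h': 6, 'i': 2, 'f': 15, 'y': 2, 'b': 7, 'c': 9}
tbl['e'] = tbl['b']+4 = 11 → {'h': 6, 'i': 2, 'f': 15, 'y': 2, 'b': 7, 'c': 9, 'e': 11}
tbl['f'] = 15+4 = 19 → {'h': 6, 'i': 2, 'f': 19, 'y': 2, 'b': 7, 'c': 9, 'e': 11}
tbl['h']*tbl['f'] = 6*19 = 114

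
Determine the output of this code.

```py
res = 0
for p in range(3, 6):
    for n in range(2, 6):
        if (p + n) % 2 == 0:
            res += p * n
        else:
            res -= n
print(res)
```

68

p=3,n=2: odd sum, res = 0-2 = -2
p=3,n=3: even sum, res = (-2)+9 = 7
p=3,n=4: odd sum, res = 7-4 = 3
p=3,n=5: even sum, res = 3+15 = 18
p=4,n=2: even sum, res = 18+8 = 26
p=4,n=3: odd sum, res = 26-3 = 23
p=4,n=4: even sum, res = 23+16 = 39
p=4,n=5: odd sum, res = 39-5 = 34
p=5,n=2: odd sum, res = 34-2 = 32
p=5,n=3: even sum, res = 32+15 = 47
p=5,n=4: odd sum, res = 47-4 = 43
p=5,n=5: even sum, res = 43+25 = 68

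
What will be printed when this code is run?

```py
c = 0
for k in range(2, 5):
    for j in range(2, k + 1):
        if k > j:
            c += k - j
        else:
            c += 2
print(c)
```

10

k=2,j=2: not 2>2, c = 0+2 = 2
k=3,j=2: 3>2, c = 2+1 = 3
k=3,j=3: not 3>3, c = 3+2 = 5
k=4,j=2: 4>2, c = 5+2 = 7
k=4,j=3: 4>3, c = 7+1 = 8
k=4,j=4: not 4>4, c = 8+2 = 10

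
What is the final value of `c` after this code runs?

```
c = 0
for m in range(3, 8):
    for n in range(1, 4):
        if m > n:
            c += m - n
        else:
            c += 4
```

49

m=3,n=1: 3>1, c = 0+2 = 2
m=3,n=2: 3>2, c = 2+1 = 3
m=3,n=3: not 3>3, c = 3+4 = 7
m=4,n=1: 4>1, c = 7+3 = 10
m=4,n=2: 4>2, c = 10+2 = 12
m=4,n=3: 4>3, c = 12+1 = 13
m=5,n=1: 5>1, c = 13+4 = 17
m=5,n=2: 5>2, c = 17+3 = 20
m=5,n=3: 5>3, c = 20+2 = 22
m=6,n=1: 6>1, c = 22+5 = 27
m=6,n=2: 6>2, c = 27+4 = 31
m=6,n=3: 6>3, c = 31+3 = 34
m=7,n=1: 7>1, c = 34+6 = 40
m=7,n=2: 7>2, c = 40+5 = 45
m=7,n=3: 7>3, c = 45+4 = 49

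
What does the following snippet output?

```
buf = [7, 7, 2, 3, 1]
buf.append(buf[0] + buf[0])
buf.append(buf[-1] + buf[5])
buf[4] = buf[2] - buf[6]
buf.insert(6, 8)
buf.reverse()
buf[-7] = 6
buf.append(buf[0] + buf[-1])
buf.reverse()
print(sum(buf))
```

append buf[0]+buf[0] = 7+7 = 14 → [7, 7, 2, 3, 1, 14]
append buf[-1]+buf[5] = 14+14 = 28 → [7, 7, 2, 3, 1, 14, 28]
buf[4] = buf[2]-buf[6] = 2-28 = -26 → [7, 7, 2, 3, -26, 14, 28]
insert 8 at 6 → [7, 7, 2, 3, -26, 14, 8, 28]
reverse → [28, 8, 14, -26, 3, 2, 7, 7]
buf[-7] = 6 → [28, 6, 14, -26, 3, 2, 7, 7]
append buf[0]+buf[-1] = 28+7 = 35 → [28, 6, 14, -26, 3, 2, 7, 7, 35]
reverse → [35, 7, 7, 2, 3, -26, 14, 6, 28]
sum = 76

76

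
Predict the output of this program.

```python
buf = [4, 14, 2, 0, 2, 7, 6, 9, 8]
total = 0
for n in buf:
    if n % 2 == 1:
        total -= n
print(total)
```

-16

n=4: not odd
n=14: not odd
n=2: not odd
n=0: not odd
n=2: not odd
n=7: odd, total = 0-7 = -7
n=6: not odd
n=9: odd, total = (-7)-9 = -16
n=8: not odd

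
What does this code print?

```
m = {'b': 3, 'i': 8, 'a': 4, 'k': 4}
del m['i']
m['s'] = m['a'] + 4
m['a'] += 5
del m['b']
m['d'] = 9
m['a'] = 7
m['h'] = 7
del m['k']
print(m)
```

{'a': 7, 's': 8, 'd': 9, 'h': 7}

del 'i' → {'b': 3, 'a': 4, 'k': 4}
m['s'] = m['a']+4 = 8 → {'b': 3, 'a': 4, 'k': 4, 's': 8}
m['a'] = 4+5 = 9 → {'b': 3, 'a': 9, 'k': 4, 's': 8}
del 'b' → {'a': 9, 'k': 4, 's': 8}
m['d'] = 9 → {'a': 9, 'k': 4, 's': 8, 'd': 9}
m['a'] = 7 → {'a': 7, 'k': 4, 's': 8, 'd': 9}
m['h'] = 7 → {'a': 7, 'k': 4, 's': 8, 'd': 9, 'h': 7}
del 'k' → {'a': 7, 's': 8, 'd': 9, 'h': 7}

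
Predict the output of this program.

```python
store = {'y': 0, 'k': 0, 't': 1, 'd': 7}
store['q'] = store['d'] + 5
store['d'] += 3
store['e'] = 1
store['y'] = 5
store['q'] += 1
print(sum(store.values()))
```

30

store['q'] = store['d']+5 = 12 → {'y': 0, 'k': 0, 't': 1, 'd': 7, 'q': 12}
store['d'] = 7+3 = 10 → {'y': 0, 'k': 0, 't': 1, 'd': 10, 'q': 12}
store['e'] = 1 → {'y': 0, 'k': 0, 't': 1, 'd': 10, 'q': 12, 'e': 1}
store['y'] = 5 → {'y': 5, 'k': 0, 't': 1, 'd': 10, 'q': 12, 'e': 1}
store['q'] = 12+1 = 13 → {'y': 5, 'k': 0, 't': 1, 'd': 10, 'q': 13, 'e': 1}
sum of values = 30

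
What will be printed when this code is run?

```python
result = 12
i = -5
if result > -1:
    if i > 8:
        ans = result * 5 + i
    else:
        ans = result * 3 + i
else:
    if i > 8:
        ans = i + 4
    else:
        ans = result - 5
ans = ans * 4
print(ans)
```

result=12, i=-5
result > -1 is True; i > 8 is False
→ ans = result * 3 + i = 31
ans = 31*4 = 124

124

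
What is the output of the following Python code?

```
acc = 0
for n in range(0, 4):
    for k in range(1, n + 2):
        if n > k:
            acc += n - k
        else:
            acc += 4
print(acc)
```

32

n=0,k=1: not 0>1, acc = 0+4 = 4
n=1,k=1: not 1>1, acc = 4+4 = 8
n=1,k=2: not 1>2, acc = 8+4 = 12
n=2,k=1: 2>1, acc = 12+1 = 13
n=2,k=2: not 2>2, acc = 13+4 = 17
n=2,k=3: not 2>3, acc = 17+4 = 21
n=3,k=1: 3>1, acc = 21+2 = 23
n=3,k=2: 3>2, acc = 23+1 = 24
n=3,k=3: not 3>3, acc = 24+4 = 28
n=3,k=4: not 3>4, acc = 28+4 = 32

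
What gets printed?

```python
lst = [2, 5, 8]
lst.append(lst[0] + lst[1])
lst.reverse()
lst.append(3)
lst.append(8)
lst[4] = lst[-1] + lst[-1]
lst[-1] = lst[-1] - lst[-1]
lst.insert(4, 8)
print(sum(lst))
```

46

append lst[0]+lst[1] = 2+5 = 7 → [2, 5, 8, 7]
reverse → [7, 8, 5, 2]
append 3 → [7, 8, 5, 2, 3]
append 8 → [7, 8, 5, 2, 3, 8]
lst[4] = lst[-1]+lst[-1] = 8+8 = 16 → [7, 8, 5, 2, 16, 8]
lst[-1] = lst[-1]-lst[-1] = 8-8 = 0 → [7, 8, 5, 2, 16, 0]
insert 8 at 4 → [7, 8, 5, 2, 8, 16, 0]
sum = 46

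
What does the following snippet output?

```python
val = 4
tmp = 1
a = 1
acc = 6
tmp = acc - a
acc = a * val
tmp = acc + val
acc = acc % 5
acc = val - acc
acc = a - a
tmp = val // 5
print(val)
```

4

tmp = 6-1 = 5
acc = 1*4 = 4
tmp = 4+4 = 8
acc = 4%5 = 4
acc = 4-4 = 0
acc = 1-1 = 0
tmp = 4//5 = 0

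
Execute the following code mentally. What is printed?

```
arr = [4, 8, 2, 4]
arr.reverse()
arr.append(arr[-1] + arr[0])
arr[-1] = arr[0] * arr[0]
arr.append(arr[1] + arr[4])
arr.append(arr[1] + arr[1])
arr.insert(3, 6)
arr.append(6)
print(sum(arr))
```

reverse → [4, 2, 8, 4]
append arr[-1]+arr[0] = 4+4 = 8 → [4, 2, 8, 4, 8]
arr[-1] = arr[0]*arr[0] = 4*4 = 16 → [4, 2, 8, 4, 16]
append arr[1]+arr[4] = 2+16 = 18 → [4, 2, 8, 4, 16, 18]
append arr[1]+arr[1] = 2+2 = 4 → [4, 2, 8, 4, 16, 18, 4]
insert 6 at 3 → [4, 2, 8, 6, 4, 16, 18, 4]
append 6 → [4, 2, 8, 6, 4, 16, 18, 4, 6]
sum = 68

68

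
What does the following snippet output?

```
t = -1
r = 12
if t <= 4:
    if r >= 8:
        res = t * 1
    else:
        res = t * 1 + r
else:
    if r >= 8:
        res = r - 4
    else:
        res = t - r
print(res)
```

t=-1, r=12
t <= 4 is True; r >= 8 is True
→ res = t * 1 = -1

-1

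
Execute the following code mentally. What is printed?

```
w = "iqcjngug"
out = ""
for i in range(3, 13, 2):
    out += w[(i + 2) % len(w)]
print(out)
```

ggqjg

i=3: add w[5]='g' → 'g'
i=5: add w[7]='g' → 'gg'
i=7: add w[1]='q' → 'ggq'
i=9: add w[3]='j' → 'ggqj'
i=11: add w[5]='g' → 'ggqjg'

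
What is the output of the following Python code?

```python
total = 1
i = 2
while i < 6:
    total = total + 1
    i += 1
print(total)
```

i=2: total = 1+1 = 2
i=3: total = 2+1 = 3
i=4: total = 3+1 = 4
i=5: total = 4+1 = 5

5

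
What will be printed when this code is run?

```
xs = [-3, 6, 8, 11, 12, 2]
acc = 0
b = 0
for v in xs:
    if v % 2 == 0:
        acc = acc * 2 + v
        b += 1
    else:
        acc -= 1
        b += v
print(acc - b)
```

74

v=-3: not even, acc = 0-1 = -1; b=-3
v=6: even, acc = (-1)*2+6 = 4; b=-2
v=8: even, acc = 4*2+8 = 16; b=-1
v=11: not even, acc = 16-1 = 15; b=10
v=12: even, acc = 15*2+12 = 42; b=11
v=2: even, acc = 42*2+2 = 86; b=12
acc-b = 86-12 = 74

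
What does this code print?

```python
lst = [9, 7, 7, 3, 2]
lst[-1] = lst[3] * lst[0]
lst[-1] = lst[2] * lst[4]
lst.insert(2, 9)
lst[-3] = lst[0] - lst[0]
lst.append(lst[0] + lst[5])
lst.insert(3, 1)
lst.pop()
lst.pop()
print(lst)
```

lst[-1] = lst[3]*lst[0] = 3*9 = 27 → [9, 7, 7, 3, 27]
lst[-1] = lst[2]*lst[4] = 7*27 = 189 → [9, 7, 7, 3, 189]
insert 9 at 2 → [9, 7, 9, 7, 3, 189]
lst[-3] = lst[0]-lst[0] = 9-9 = 0 → [9, 7, 9, 0, 3, 189]
append lst[0]+lst[5] = 9+189 = 198 → [9, 7, 9, 0, 3, 189, 198]
insert 1 at 3 → [9, 7, 9, 1, 0, 3, 189, 198]
pop() removes 198 → [9, 7, 9, 1, 0, 3, 189]
pop() removes 189 → [9, 7, 9, 1, 0, 3]

[9, 7, 9, 1, 0, 3]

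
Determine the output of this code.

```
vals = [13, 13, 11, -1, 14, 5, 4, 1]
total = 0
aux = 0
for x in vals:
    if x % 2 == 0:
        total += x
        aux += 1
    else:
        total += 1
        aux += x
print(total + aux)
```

68

x=13: not even, total = 0+1 = 1; aux=13
x=13: not even, total = 1+1 = 2; aux=26
x=11: not even, total = 2+1 = 3; aux=37
x=-1: not even, total = 3+1 = 4; aux=36
x=14: even, total = 4+14 = 18; aux=37
x=5: not even, total = 18+1 = 19; aux=42
x=4: even, total = 19+4 = 23; aux=43
x=1: not even, total = 23+1 = 24; aux=44
total+aux = 24+44 = 68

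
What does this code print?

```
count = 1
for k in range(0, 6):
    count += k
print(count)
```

16

k=0: count = 1+0 = 1
k=1: count = 1+1 = 2
k=2: count = 2+2 = 4
k=3: count = 4+3 = 7
k=4: count = 7+4 = 11
k=5: count = 11+5 = 16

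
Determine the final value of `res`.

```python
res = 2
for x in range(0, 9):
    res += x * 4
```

146

x=0: res = 2+0*4 = 2
x=1: res = 2+1*4 = 6
x=2: res = 6+2*4 = 14
x=3: res = 14+3*4 = 26
x=4: res = 26+4*4 = 42
x=5: res = 42+5*4 = 62
x=6: res = 62+6*4 = 86
x=7: res = 86+7*4 = 114
x=8: res = 114+8*4 = 146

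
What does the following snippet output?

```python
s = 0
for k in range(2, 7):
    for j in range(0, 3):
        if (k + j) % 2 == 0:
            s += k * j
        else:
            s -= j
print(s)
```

25

k=2,j=0: even sum, s = 0+0 = 0
k=2,j=1: odd sum, s = 0-1 = -1
k=2,j=2: even sum, s = (-1)+4 = 3
k=3,j=0: odd sum, s = 3-0 = 3
k=3,j=1: even sum, s = 3+3 = 6
k=3,j=2: odd sum, s = 6-2 = 4
k=4,j=0: even sum, s = 4+0 = 4
k=4,j=1: odd sum, s = 4-1 = 3
k=4,j=2: even sum, s = 3+8 = 11
k=5,j=0: odd sum, s = 11-0 = 11
k=5,j=1: even sum, s = 11+5 = 16
k=5,j=2: odd sum, s = 16-2 = 14
k=6,j=0: even sum, s = 14+0 = 14
k=6,j=1: odd sum, s = 14-1 = 13
k=6,j=2: even sum, s = 13+12 = 25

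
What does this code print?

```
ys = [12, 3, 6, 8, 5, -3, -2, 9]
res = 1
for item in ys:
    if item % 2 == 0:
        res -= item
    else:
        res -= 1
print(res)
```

item=12: even, res = 1-12 = -11
item=3: not even, res = (-11)-1 = -12
item=6: even, res = (-12)-6 = -18
item=8: even, res = (-18)-8 = -26
item=5: not even, res = (-26)-1 = -27
item=-3: not even, res = (-27)-1 = -28
item=-2: even, res = (-28)-(-2) = -26
item=9: not even, res = (-26)-1 = -27

-27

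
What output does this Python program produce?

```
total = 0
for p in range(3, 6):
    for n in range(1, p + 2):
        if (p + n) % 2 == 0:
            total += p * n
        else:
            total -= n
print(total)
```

p=3,n=1: even sum, total = 0+3 = 3
p=3,n=2: odd sum, total = 3-2 = 1
p=3,n=3: even sum, total = 1+9 = 10
p=3,n=4: odd sum, total = 10-4 = 6
p=4,n=1: odd sum, total = 6-1 = 5
p=4,n=2: even sum, total = 5+8 = 13
p=4,n=3: odd sum, total = 13-3 = 10
p=4,n=4: even sum, total = 10+16 = 26
p=4,n=5: odd sum, total = 26-5 = 21
p=5,n=1: even sum, total = 21+5 = 26
p=5,n=2: odd sum, total = 26-2 = 24
p=5,n=3: even sum, total = 24+15 = 39
p=5,n=4: odd sum, total = 39-4 = 35
p=5,n=5: even sum, total = 35+25 = 60
p=5,n=6: odd sum, total = 60-6 = 54

54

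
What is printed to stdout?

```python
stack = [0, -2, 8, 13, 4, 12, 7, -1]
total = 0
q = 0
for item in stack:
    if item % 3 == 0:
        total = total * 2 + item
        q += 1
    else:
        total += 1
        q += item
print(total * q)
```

682

item=0: %3==0, total = 0*2+0 = 0; q=1
item=-2: not %3==0, total = 0+1 = 1; q=-1
item=8: not %3==0, total = 1+1 = 2; q=7
item=13: not %3==0, total = 2+1 = 3; q=20
item=4: not %3==0, total = 3+1 = 4; q=24
item=12: %3==0, total = 4*2+12 = 20; q=25
item=7: not %3==0, total = 20+1 = 21; q=32
item=-1: not %3==0, total = 21+1 = 22; q=31
total*q = 22*31 = 682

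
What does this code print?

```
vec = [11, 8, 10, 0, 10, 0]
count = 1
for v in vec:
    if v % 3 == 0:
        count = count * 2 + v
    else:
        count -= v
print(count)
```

v=11: not %3==0, count = 1-11 = -10
v=8: not %3==0, count = (-10)-8 = -18
v=10: not %3==0, count = (-18)-10 = -28
v=0: %3==0, count = (-28)*2+0 = -56
v=10: not %3==0, count = (-56)-10 = -66
v=0: %3==0, count = (-66)*2+0 = -132

-132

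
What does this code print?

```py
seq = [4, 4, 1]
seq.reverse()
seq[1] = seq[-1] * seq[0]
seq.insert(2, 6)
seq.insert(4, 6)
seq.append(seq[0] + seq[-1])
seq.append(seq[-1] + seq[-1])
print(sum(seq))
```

42

reverse → [1, 4, 4]
seq[1] = seq[-1]*seq[0] = 4*1 = 4 → [1, 4, 4]
insert 6 at 2 → [1, 4, 6, 4]
insert 6 at 4 → [1, 4, 6, 4, 6]
append seq[0]+seq[-1] = 1+6 = 7 → [1, 4, 6, 4, 6, 7]
append seq[-1]+seq[-1] = 7+7 = 14 → [1, 4, 6, 4, 6, 7, 14]
sum = 42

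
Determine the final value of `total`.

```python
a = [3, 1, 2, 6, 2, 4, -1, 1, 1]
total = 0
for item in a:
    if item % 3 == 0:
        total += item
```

9

item=3: %3==0, total = 0+3 = 3
item=1: not %3==0
item=2: not %3==0
item=6: %3==0, total = 3+6 = 9
item=2: not %3==0
item=4: not %3==0
item=-1: not %3==0
item=1: not %3==0
item=1: not %3==0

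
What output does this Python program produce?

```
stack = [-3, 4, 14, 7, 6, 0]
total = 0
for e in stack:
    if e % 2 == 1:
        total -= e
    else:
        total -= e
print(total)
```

e=-3: odd, total = 0-(-3) = 3
e=4: not odd, total = 3-4 = -1
e=14: not odd, total = (-1)-14 = -15
e=7: odd, total = (-15)-7 = -22
e=6: not odd, total = (-22)-6 = -28
e=0: not odd, total = (-28)-0 = -28

-28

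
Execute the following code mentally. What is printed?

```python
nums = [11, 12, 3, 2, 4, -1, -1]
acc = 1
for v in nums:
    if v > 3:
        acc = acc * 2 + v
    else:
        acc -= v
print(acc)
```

v=11: >3, acc = 1*2+11 = 13
v=12: >3, acc = 13*2+12 = 38
v=3: not >3, acc = 38-3 = 35
v=2: not >3, acc = 35-2 = 33
v=4: >3, acc = 33*2+4 = 70
v=-1: not >3, acc = 70-(-1) = 71
v=-1: not >3, acc = 71-(-1) = 72

72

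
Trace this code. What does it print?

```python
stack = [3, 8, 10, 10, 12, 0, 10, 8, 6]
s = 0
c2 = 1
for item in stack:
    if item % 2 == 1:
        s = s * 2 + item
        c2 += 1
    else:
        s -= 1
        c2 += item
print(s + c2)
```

item=3: odd, s = 0*2+3 = 3; c2=2
item=8: not odd, s = 3-1 = 2; c2=10
item=10: not odd, s = 2-1 = 1; c2=20
item=10: not odd, s = 1-1 = 0; c2=30
item=12: not odd, s = 0-1 = -1; c2=42
item=0: not odd, s = (-1)-1 = -2; c2=42
item=10: not odd, s = (-2)-1 = -3; c2=52
item=8: not odd, s = (-3)-1 = -4; c2=60
item=6: not odd, s = (-4)-1 = -5; c2=66
s+c2 = (-5)+66 = 61

61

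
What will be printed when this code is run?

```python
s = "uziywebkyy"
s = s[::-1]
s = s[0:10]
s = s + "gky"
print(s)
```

yykbewyizugky

reverse → 'yykbewyizu'
slice [0:10] → 'yykbewyizu'
+ 'gky' → 'yykbewyizugky'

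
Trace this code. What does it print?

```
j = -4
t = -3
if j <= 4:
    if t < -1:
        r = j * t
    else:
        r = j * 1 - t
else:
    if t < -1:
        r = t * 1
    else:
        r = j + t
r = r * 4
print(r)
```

j=-4, t=-3
j <= 4 is True; t < -1 is True
→ r = j * t = 12
r = 12*4 = 48

48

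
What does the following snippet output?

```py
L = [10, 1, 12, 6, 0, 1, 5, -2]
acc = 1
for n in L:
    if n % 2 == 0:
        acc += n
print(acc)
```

27

n=10: even, acc = 1+10 = 11
n=1: not even
n=12: even, acc = 11+12 = 23
n=6: even, acc = 23+6 = 29
n=0: even, acc = 29+0 = 29
n=1: not even
n=5: not even
n=-2: even, acc = 29+(-2) = 27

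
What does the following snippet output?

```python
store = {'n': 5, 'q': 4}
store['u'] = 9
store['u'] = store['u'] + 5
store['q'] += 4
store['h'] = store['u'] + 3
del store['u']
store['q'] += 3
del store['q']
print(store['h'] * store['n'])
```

85

store['u'] = 9 → {'n': 5, 'q': 4, 'u': 9}
store['u'] = store['u']+5 = 14 → {'n': 5, 'q': 4, 'u': 14}
store['q'] = 4+4 = 8 → {'n': 5, 'q': 8, 'u': 14}
store['h'] = store['u']+3 = 17 → {'n': 5, 'q': 8, 'u': 14, 'h': 17}
del 'u' → {'n': 5, 'q': 8, 'h': 17}
store['q'] = 8+3 = 11 → {'n': 5, 'q': 11, 'h': 17}
del 'q' → {'n': 5, 'h': 17}
store['h']*store['n'] = 17*5 = 85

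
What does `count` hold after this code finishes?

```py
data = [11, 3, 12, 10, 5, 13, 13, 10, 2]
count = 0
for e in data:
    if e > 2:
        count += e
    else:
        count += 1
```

e=11: >2, count = 0+11 = 11
e=3: >2, count = 11+3 = 14
e=12: >2, count = 14+12 = 26
e=10: >2, count = 26+10 = 36
e=5: >2, count = 36+5 = 41
e=13: >2, count = 41+13 = 54
e=13: >2, count = 54+13 = 67
e=10: >2, count = 67+10 = 77
e=2: not >2, count = 77+1 = 78

78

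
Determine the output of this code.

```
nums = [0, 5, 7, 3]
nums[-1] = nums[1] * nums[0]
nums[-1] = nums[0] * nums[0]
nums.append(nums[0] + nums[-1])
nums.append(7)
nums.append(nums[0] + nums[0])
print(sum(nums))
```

nums[-1] = nums[1]*nums[0] = 5*0 = 0 → [0, 5, 7, 0]
nums[-1] = nums[0]*nums[0] = 0*0 = 0 → [0, 5, 7, 0]
append nums[0]+nums[-1] = 0+0 = 0 → [0, 5, 7, 0, 0]
append 7 → [0, 5, 7, 0, 0, 7]
append nums[0]+nums[0] = 0+0 = 0 → [0, 5, 7, 0, 0, 7, 0]
sum = 19

19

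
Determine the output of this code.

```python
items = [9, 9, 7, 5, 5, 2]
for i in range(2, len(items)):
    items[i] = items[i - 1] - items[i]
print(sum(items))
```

i=2: items[2] = 9-7 = 2 → [9, 9, 2, 5, 5, 2]
i=3: items[3] = 2-5 = -3 → [9, 9, 2, -3, 5, 2]
i=4: items[4] = (-3)-5 = -8 → [9, 9, 2, -3, -8, 2]
i=5: items[5] = (-8)-2 = -10 → [9, 9, 2, -3, -8, -10]
sum = -1

-1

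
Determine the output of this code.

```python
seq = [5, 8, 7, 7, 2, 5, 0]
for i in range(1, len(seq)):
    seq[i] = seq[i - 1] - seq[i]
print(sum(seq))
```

-92

i=1: seq[1] = 5-8 = -3 → [5, -3, 7, 7, 2, 5, 0]
i=2: seq[2] = (-3)-7 = -10 → [5, -3, -10, 7, 2, 5, 0]
i=3: seq[3] = (-10)-7 = -17 → [5, -3, -10, -17, 2, 5, 0]
i=4: seq[4] = (-17)-2 = -19 → [5, -3, -10, -17, -19, 5, 0]
i=5: seq[5] = (-19)-5 = -24 → [5, -3, -10, -17, -19, -24, 0]
i=6: seq[6] = (-24)-0 = -24 → [5, -3, -10, -17, -19, -24, -24]
sum = -92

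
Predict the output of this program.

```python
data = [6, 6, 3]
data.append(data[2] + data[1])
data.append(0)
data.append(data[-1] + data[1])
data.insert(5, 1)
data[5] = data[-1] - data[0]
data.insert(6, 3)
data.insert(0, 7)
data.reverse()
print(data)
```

append data[2]+data[1] = 3+6 = 9 → [6, 6, 3, 9]
append 0 → [6, 6, 3, 9, 0]
append data[-1]+data[1] = 0+6 = 6 → [6, 6, 3, 9, 0, 6]
insert 1 at 5 → [6, 6, 3, 9, 0, 1, 6]
data[5] = data[-1]-data[0] = 6-6 = 0 → [6, 6, 3, 9, 0, 0, 6]
insert 3 at 6 → [6, 6, 3, 9, 0, 0, 3, 6]
insert 7 at 0 → [7, 6, 6, 3, 9, 0, 0, 3, 6]
reverse → [6, 3, 0, 0, 9, 3, 6, 6, 7]

[6, 3, 0, 0, 9, 3, 6, 6, 7]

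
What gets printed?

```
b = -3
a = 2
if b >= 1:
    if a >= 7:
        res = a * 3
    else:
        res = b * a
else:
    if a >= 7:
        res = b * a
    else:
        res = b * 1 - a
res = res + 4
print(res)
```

b=-3, a=2
b >= 1 is False; a >= 7 is False
→ res = b * 1 - a = -5
res = (-5)+4 = -1

-1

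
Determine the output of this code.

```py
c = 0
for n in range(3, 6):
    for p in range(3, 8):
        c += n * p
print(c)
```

n=3,p=3: c = 0+9 = 9
n=3,p=4: c = 9+12 = 21
n=3,p=5: c = 21+15 = 36
n=3,p=6: c = 36+18 = 54
n=3,p=7: c = 54+21 = 75
n=4,p=3: c = 75+12 = 87
n=4,p=4: c = 87+16 = 103
n=4,p=5: c = 103+20 = 123
n=4,p=6: c = 123+24 = 147
n=4,p=7: c = 147+28 = 175
n=5,p=3: c = 175+15 = 190
n=5,p=4: c = 190+20 = 210
n=5,p=5: c = 210+25 = 235
n=5,p=6: c = 235+30 = 265
n=5,p=7: c = 265+35 = 300

300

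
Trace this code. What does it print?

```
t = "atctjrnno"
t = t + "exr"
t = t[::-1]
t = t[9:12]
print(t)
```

cta

+ 'exr' → 'atctjrnnoexr'
reverse → 'rxeonnrjtcta'
slice [9:12] → 'cta'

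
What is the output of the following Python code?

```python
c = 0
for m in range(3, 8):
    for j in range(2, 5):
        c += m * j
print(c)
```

m=3,j=2: c = 0+6 = 6
m=3,j=3: c = 6+9 = 15
m=3,j=4: c = 15+12 = 27
m=4,j=2: c = 27+8 = 35
m=4,j=3: c = 35+12 = 47
m=4,j=4: c = 47+16 = 63
m=5,j=2: c = 63+10 = 73
m=5,j=3: c = 73+15 = 88
m=5,j=4: c = 88+20 = 108
m=6,j=2: c = 108+12 = 120
m=6,j=3: c = 120+18 = 138
m=6,j=4: c = 138+24 = 162
m=7,j=2: c = 162+14 = 176
m=7,j=3: c = 176+21 = 197
m=7,j=4: c = 197+28 = 225

225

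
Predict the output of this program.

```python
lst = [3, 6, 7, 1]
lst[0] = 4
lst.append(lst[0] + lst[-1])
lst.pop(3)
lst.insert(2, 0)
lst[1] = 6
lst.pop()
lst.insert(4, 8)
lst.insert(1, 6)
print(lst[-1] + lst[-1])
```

lst[0] = 4 → [4, 6, 7, 1]
append lst[0]+lst[-1] = 4+1 = 5 → [4, 6, 7, 1, 5]
pop(3) removes 1 → [4, 6, 7, 5]
insert 0 at 2 → [4, 6, 0, 7, 5]
lst[1] = 6 → [4, 6, 0, 7, 5]
pop() removes 5 → [4, 6, 0, 7]
insert 8 at 4 → [4, 6, 0, 7, 8]
insert 6 at 1 → [4, 6, 6, 0, 7, 8]
lst[-1]+lst[-1] = 8+8 = 16

16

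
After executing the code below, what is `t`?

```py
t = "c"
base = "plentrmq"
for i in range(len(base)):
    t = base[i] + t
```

'qmrtnelpc'

i=0: prepend 'p' → 'pc'
i=1: prepend 'l' → 'lpc'
i=2: prepend 'e' → 'elpc'
i=3: prepend 'n' → 'nelpc'
i=4: prepend 't' → 'tnelpc'
i=5: prepend 'r' → 'rtnelpc'
i=6: prepend 'm' → 'mrtnelpc'
i=7: prepend 'q' → 'qmrtnelpc'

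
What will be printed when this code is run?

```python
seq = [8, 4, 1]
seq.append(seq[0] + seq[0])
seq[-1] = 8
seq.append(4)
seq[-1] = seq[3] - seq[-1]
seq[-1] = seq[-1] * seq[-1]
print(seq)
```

[8, 4, 1, 8, 16]

append seq[0]+seq[0] = 8+8 = 16 → [8, 4, 1, 16]
seq[-1] = 8 → [8, 4, 1, 8]
append 4 → [8, 4, 1, 8, 4]
seq[-1] = seq[3]-seq[-1] = 8-4 = 4 → [8, 4, 1, 8, 4]
seq[-1] = seq[-1]*seq[-1] = 4*4 = 16 → [8, 4, 1, 8, 16]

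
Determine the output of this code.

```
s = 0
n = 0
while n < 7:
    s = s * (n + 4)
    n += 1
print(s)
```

n=0: s = 0*4 = 0
n=1: s = 0*5 = 0
n=2: s = 0*6 = 0
n=3: s = 0*7 = 0
n=4: s = 0*8 = 0
n=5: s = 0*9 = 0
n=6: s = 0*10 = 0

0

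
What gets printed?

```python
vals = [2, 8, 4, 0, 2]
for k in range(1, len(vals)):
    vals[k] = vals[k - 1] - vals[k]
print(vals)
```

k=1: vals[1] = 2-8 = -6 → [2, -6, 4, 0, 2]
k=2: vals[2] = (-6)-4 = -10 → [2, -6, -10, 0, 2]
k=3: vals[3] = (-10)-0 = -10 → [2, -6, -10, -10, 2]
k=4: vals[4] = (-10)-2 = -12 → [2, -6, -10, -10, -12]

[2, -6, -10, -10, -12]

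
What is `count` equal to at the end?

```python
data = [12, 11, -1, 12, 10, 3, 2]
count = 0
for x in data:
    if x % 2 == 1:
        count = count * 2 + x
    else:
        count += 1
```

x=12: not odd, count = 0+1 = 1
x=11: odd, count = 1*2+11 = 13
x=-1: odd, count = 13*2+(-1) = 25
x=12: not odd, count = 25+1 = 26
x=10: not odd, count = 26+1 = 27
x=3: odd, count = 27*2+3 = 57
x=2: not odd, count = 57+1 = 58

58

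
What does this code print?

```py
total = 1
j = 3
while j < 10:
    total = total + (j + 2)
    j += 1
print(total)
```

57

j=3: total = 1+5 = 6
j=4: total = 6+6 = 12
j=5: total = 12+7 = 19
j=6: total = 19+8 = 27
j=7: total = 27+9 = 36
j=8: total = 36+10 = 46
j=9: total = 46+11 = 57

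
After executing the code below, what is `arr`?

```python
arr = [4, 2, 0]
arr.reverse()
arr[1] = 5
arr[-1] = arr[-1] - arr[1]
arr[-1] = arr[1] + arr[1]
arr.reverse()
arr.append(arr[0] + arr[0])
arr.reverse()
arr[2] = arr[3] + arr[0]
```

[20, 0, 30, 10]

reverse → [0, 2, 4]
arr[1] = 5 → [0, 5, 4]
arr[-1] = arr[-1]-arr[1] = 4-5 = -1 → [0, 5, -1]
arr[-1] = arr[1]+arr[1] = 5+5 = 10 → [0, 5, 10]
reverse → [10, 5, 0]
append arr[0]+arr[0] = 10+10 = 20 → [10, 5, 0, 20]
reverse → [20, 0, 5, 10]
arr[2] = arr[3]+arr[0] = 10+20 = 30 → [20, 0, 30, 10]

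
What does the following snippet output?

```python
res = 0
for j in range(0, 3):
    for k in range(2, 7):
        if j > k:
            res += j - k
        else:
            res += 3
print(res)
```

j=0,k=2: not 0>2, res = 0+3 = 3
j=0,k=3: not 0>3, res = 3+3 = 6
j=0,k=4: not 0>4, res = 6+3 = 9
j=0,k=5: not 0>5, res = 9+3 = 12
j=0,k=6: not 0>6, res = 12+3 = 15
j=1,k=2: not 1>2, res = 15+3 = 18
j=1,k=3: not 1>3, res = 18+3 = 21
j=1,k=4: not 1>4, res = 21+3 = 24
j=1,k=5: not 1>5, res = 24+3 = 27
j=1,k=6: not 1>6, res = 27+3 = 30
j=2,k=2: not 2>2, res = 30+3 = 33
j=2,k=3: not 2>3, res = 33+3 = 36
j=2,k=4: not 2>4, res = 36+3 = 39
j=2,k=5: not 2>5, res = 39+3 = 42
j=2,k=6: not 2>6, res = 42+3 = 45

45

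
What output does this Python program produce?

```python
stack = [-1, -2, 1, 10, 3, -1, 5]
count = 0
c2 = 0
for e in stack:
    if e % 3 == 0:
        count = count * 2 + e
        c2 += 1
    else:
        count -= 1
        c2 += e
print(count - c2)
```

e=-1: not %3==0, count = 0-1 = -1; c2=-1
e=-2: not %3==0, count = (-1)-1 = -2; c2=-3
e=1: not %3==0, count = (-2)-1 = -3; c2=-2
e=10: not %3==0, count = (-3)-1 = -4; c2=8
e=3: %3==0, count = (-4)*2+3 = -5; c2=9
e=-1: not %3==0, count = (-5)-1 = -6; c2=8
e=5: not %3==0, count = (-6)-1 = -7; c2=13
count-c2 = (-7)-13 = -20

-20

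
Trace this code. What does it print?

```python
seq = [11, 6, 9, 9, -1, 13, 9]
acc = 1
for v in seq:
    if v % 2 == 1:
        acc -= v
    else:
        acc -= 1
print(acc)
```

-50

v=11: odd, acc = 1-11 = -10
v=6: not odd, acc = (-10)-1 = -11
v=9: odd, acc = (-11)-9 = -20
v=9: odd, acc = (-20)-9 = -29
v=-1: odd, acc = (-29)-(-1) = -28
v=13: odd, acc = (-28)-13 = -41
v=9: odd, acc = (-41)-9 = -50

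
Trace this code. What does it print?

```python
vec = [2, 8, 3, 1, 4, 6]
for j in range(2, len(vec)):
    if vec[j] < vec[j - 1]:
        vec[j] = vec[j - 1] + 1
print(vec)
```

[2, 8, 9, 10, 11, 12]

j=2: 3<8, vec[2] = 8+1 = 9 → [2, 8, 9, 1, 4, 6]
j=3: 1<9, vec[3] = 9+1 = 10 → [2, 8, 9, 10, 4, 6]
j=4: 4<10, vec[4] = 10+1 = 11 → [2, 8, 9, 10, 11, 6]
j=5: 6<11, vec[5] = 11+1 = 12 → [2, 8, 9, 10, 11, 12]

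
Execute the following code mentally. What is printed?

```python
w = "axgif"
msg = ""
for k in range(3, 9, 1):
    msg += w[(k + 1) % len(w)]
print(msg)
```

k=3: add w[4]='f' → 'f'
k=4: add w[0]='a' → 'fa'
k=5: add w[1]='x' → 'fax'
k=6: add w[2]='g' → 'faxg'
k=7: add w[3]='i' → 'faxgi'
k=8: add w[4]='f' → 'faxgif'

faxgif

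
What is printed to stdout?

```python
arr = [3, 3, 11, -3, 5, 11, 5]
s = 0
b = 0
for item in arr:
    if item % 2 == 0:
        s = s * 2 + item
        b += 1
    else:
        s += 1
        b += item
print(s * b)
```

245

item=3: not even, s = 0+1 = 1; b=3
item=3: not even, s = 1+1 = 2; b=6
item=11: not even, s = 2+1 = 3; b=17
item=-3: not even, s = 3+1 = 4; b=14
item=5: not even, s = 4+1 = 5; b=19
item=11: not even, s = 5+1 = 6; b=30
item=5: not even, s = 6+1 = 7; b=35
s*b = 7*35 = 245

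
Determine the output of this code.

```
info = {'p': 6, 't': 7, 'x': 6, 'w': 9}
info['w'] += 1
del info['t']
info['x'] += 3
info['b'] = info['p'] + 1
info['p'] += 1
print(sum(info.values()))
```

33

info['w'] = 9+1 = 10 → {'p': 6, 't': 7, 'x': 6, 'w': 10}
del 't' → {'p': 6, 'x': 6, 'w': 10}
info['x'] = 6+3 = 9 → {'p': 6, 'x': 9, 'w': 10}
info['b'] = info['p']+1 = 7 → {'p': 6, 'x': 9, 'w': 10, 'b': 7}
info['p'] = 6+1 = 7 → {'p': 7, 'x': 9, 'w': 10, 'b': 7}
sum of values = 33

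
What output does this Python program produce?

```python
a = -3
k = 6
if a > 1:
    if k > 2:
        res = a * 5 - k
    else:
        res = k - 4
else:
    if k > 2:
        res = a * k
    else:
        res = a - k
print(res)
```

-18

a=-3, k=6
a > 1 is False; k > 2 is True
→ res = a * k = -18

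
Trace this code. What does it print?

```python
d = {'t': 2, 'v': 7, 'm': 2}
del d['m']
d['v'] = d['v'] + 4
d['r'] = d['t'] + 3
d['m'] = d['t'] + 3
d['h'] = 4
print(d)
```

{'t': 2, 'v': 11, 'r': 5, 'm': 5, 'h': 4}

del 'm' → {'t': 2, 'v': 7}
d['v'] = d['v']+4 = 11 → {'t': 2, 'v': 11}
d['r'] = d['t']+3 = 5 → {'t': 2, 'v': 11, 'r': 5}
d['m'] = d['t']+3 = 5 → {'t': 2, 'v': 11, 'r': 5, 'm': 5}
d['h'] = 4 → {'t': 2, 'v': 11, 'r': 5, 'm': 5, 'h': 4}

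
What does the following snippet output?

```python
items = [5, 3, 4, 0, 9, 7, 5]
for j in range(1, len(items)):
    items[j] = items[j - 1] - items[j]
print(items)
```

[5, 2, -2, -2, -11, -18, -23]

j=1: items[1] = 5-3 = 2 → [5, 2, 4, 0, 9, 7, 5]
j=2: items[2] = 2-4 = -2 → [5, 2, -2, 0, 9, 7, 5]
j=3: items[3] = (-2)-0 = -2 → [5, 2, -2, -2, 9, 7, 5]
j=4: items[4] = (-2)-9 = -11 → [5, 2, -2, -2, -11, 7, 5]
j=5: items[5] = (-11)-7 = -18 → [5, 2, -2, -2, -11, -18, 5]
j=6: items[6] = (-18)-5 = -23 → [5, 2, -2, -2, -11, -18, -23]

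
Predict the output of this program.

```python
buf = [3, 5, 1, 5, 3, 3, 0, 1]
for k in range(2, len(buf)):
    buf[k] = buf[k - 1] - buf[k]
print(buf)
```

[3, 5, 4, -1, -4, -7, -7, -8]

k=2: buf[2] = 5-1 = 4 → [3, 5, 4, 5, 3, 3, 0, 1]
k=3: buf[3] = 4-5 = -1 → [3, 5, 4, -1, 3, 3, 0, 1]
k=4: buf[4] = (-1)-3 = -4 → [3, 5, 4, -1, -4, 3, 0, 1]
k=5: buf[5] = (-4)-3 = -7 → [3, 5, 4, -1, -4, -7, 0, 1]
k=6: buf[6] = (-7)-0 = -7 → [3, 5, 4, -1, -4, -7, -7, 1]
k=7: buf[7] = (-7)-1 = -8 → [3, 5, 4, -1, -4, -7, -7, -8]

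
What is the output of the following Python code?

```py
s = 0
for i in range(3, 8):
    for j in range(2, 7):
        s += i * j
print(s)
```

i=3,j=2: s = 0+6 = 6
i=3,j=3: s = 6+9 = 15
i=3,j=4: s = 15+12 = 27
i=3,j=5: s = 27+15 = 42
i=3,j=6: s = 42+18 = 60
i=4,j=2: s = 60+8 = 68
i=4,j=3: s = 68+12 = 80
i=4,j=4: s = 80+16 = 96
i=4,j=5: s = 96+20 = 116
i=4,j=6: s = 116+24 = 140
i=5,j=2: s = 140+10 = 150
i=5,j=3: s = 150+15 = 165
i=5,j=4: s = 165+20 = 185
i=5,j=5: s = 185+25 = 210
i=5,j=6: s = 210+30 = 240
i=6,j=2: s = 240+12 = 252
i=6,j=3: s = 252+18 = 270
i=6,j=4: s = 270+24 = 294
i=6,j=5: s = 294+30 = 324
i=6,j=6: s = 324+36 = 360
i=7,j=2: s = 360+14 = 374
i=7,j=3: s = 374+21 = 395
i=7,j=4: s = 395+28 = 423
i=7,j=5: s = 423+35 = 458
i=7,j=6: s = 458+42 = 500

500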